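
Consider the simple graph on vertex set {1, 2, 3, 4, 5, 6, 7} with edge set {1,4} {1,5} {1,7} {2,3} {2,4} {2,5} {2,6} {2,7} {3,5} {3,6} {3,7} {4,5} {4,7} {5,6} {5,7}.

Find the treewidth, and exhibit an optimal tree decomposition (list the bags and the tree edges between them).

Treewidth 3.
One optimal decomposition is:
Bags: B1 = {2, 4, 5, 7}  B2 = {2, 3, 5, 7}  B3 = {1, 4, 5, 7}  B4 = {2, 3, 5, 6}
Tree: B1–B2, B1–B3, B2–B4

The largest bag has 4 vertices, giving width 3; this decomposition certifies tw(G) ≤ 3. On the other hand G contains the 4-clique {1, 4, 5, 7}. A clique must lie in a single bag of any decomposition, so no decomposition can have width below 3. Hence tw(G) = 3 exactly.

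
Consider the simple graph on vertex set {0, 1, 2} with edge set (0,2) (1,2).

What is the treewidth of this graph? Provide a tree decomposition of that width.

The largest bag has 2 vertices, giving width 1; this decomposition certifies tw(G) ≤ 1. G has an edge, so its treewidth is at least 1. Hence tw(G) = 1 exactly.

Treewidth 1.
One optimal decomposition is:
Bags: B1 = {0, 2}  B2 = {1, 2}
Tree: B1–B2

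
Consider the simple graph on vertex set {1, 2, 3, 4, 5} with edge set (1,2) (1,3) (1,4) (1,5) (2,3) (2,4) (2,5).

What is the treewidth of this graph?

2

A width-2 tree decomposition is:
Bags: B1 = {1, 2, 4}  B2 = {1, 2, 3}  B3 = {1, 2, 5}
Tree: B1–B2, B1–B3
The largest bag has 3 vertices, giving width 2; this decomposition certifies tw(G) ≤ 2. On the other hand G contains the 3-clique {1, 2, 3}. A clique must lie in a single bag of any decomposition, so no decomposition can have width below 2. Combining the bounds, tw(G) = 2.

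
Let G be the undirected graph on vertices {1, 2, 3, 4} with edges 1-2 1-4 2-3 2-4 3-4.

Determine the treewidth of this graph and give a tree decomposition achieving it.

Treewidth 2.
One such decomposition:
Bags: B1 = {2, 3, 4}  B2 = {1, 2, 4}
Tree: B1–B2

The largest bag has 3 vertices, giving width 2; this decomposition certifies tw(G) ≤ 2. On the other hand G contains the 3-clique {1, 2, 4}. A clique must lie in a single bag of any decomposition, so no decomposition can have width below 2. Combining the bounds, tw(G) = 2.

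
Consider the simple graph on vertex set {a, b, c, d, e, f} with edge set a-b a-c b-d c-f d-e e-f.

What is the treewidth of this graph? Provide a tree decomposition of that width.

Each bag holds 3 vertices, so the decomposition has width 2, which upper-bounds the treewidth. Since a–c–f–e–d–b–a is a cycle in G, G is not acyclic. Forests are exactly the graphs of treewidth ≤ 1, so tw(G) ≥ 2. Therefore the treewidth is 2.

Treewidth 2.
One optimal decomposition is:
Bags: B1 = {a, c, f}  B2 = {a, e, f}  B3 = {a, d, e}  B4 = {a, b, d}
Tree: B1–B2, B2–B3, B3–B4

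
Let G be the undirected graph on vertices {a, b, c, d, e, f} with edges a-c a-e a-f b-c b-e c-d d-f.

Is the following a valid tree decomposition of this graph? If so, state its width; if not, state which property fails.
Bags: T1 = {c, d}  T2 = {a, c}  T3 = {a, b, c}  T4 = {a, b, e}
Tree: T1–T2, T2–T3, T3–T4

A tree decomposition must satisfy three properties: every vertex lies in some bag; for every edge, both endpoints lie together in some bag; and for every vertex, the bags containing it form a connected subtree. Here vertex f appears in no bag, so the decomposition is invalid.

No — vertex f appears in no bag.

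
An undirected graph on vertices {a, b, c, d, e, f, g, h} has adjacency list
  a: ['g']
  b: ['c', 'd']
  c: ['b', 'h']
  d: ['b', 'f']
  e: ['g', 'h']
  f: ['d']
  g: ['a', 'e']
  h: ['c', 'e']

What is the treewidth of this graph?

A width-1 tree decomposition is:
Bags: B1 = {a, g}  B2 = {e, g}  B3 = {e, h}  B4 = {c, h}  B5 = {b, c}  B6 = {b, d}  B7 = {d, f}
Tree: B1–B2, B2–B3, B3–B4, B4–B5, B5–B6, B6–B7
Each bag holds 2 vertices, so the decomposition has width 1, which upper-bounds the treewidth. Any graph with an edge has treewidth ≥ 1, and G has the edge a–g. Combining the bounds, tw(G) = 1.

1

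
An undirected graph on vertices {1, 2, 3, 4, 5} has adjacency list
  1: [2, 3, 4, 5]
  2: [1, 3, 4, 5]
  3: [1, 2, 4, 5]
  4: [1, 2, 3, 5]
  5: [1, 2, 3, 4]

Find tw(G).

A width-4 tree decomposition is:
Bags: B1 = {1, 2, 3, 4, 5}
Tree: (single bag)
A single bag containing all 5 vertices is trivially a valid decomposition of width 4. Conversely, {1, 2, 3, 4, 5} is a clique of size 5, and the vertices of any clique must share a bag in every tree decomposition; so some bag has ≥ 5 vertices and tw(G) ≥ 4. The upper and lower bounds meet at 4, so that is the treewidth.

4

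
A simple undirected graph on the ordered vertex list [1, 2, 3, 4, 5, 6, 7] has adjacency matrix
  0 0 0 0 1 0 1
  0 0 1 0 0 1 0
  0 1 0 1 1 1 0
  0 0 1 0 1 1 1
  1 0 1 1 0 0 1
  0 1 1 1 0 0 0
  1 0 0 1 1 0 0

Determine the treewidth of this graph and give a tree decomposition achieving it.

Treewidth 2.
One such decomposition:
Bags: B1 = {3, 4, 6}  B2 = {2, 3, 6}  B3 = {3, 4, 5}  B4 = {4, 5, 7}  B5 = {1, 5, 7}
Tree: B1–B2, B1–B3, B3–B4, B4–B5

The largest bag has 3 vertices, giving width 2; this decomposition certifies tw(G) ≤ 2. Conversely, {1, 5, 7} is a clique of size 3, and the vertices of any clique must share a bag in every tree decomposition; so some bag has ≥ 3 vertices and tw(G) ≥ 2. Therefore the treewidth is 2.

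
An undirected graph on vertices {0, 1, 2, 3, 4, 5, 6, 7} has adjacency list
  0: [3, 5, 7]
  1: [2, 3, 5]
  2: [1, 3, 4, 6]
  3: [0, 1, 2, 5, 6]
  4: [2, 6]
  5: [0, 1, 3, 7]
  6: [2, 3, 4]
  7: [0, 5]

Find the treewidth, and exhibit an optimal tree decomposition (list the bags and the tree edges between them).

Treewidth 2.
One optimal decomposition is:
Bags: B1 = {1, 3, 5}  B2 = {1, 2, 3}  B3 = {0, 3, 5}  B4 = {0, 5, 7}  B5 = {2, 3, 6}  B6 = {2, 4, 6}
Tree: B1–B2, B1–B3, B3–B4, B2–B5, B5–B6

Every bag has size at most 3, so the width is 3 − 1 = 2 and tw(G) ≤ 2. For the lower bound, the 3 vertices {0, 3, 5} are pairwise adjacent, and any tree decomposition puts a clique entirely inside one bag — forcing width ≥ 2. Therefore the treewidth is 2.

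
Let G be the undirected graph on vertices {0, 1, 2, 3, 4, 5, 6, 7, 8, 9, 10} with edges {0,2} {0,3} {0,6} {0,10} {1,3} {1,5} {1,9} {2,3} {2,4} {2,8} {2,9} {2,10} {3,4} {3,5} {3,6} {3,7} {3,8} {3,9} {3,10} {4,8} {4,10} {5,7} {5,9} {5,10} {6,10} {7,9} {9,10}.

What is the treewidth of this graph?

A width-3 tree decomposition is:
Bags: B1 = {2, 3, 4, 10}  B2 = {2, 3, 9, 10}  B3 = {3, 5, 9, 10}  B4 = {1, 3, 5, 9}  B5 = {0, 2, 3, 10}  B6 = {3, 5, 7, 9}  B7 = {2, 3, 4, 8}  B8 = {0, 3, 6, 10}
Tree: B1–B2, B2–B3, B3–B4, B2–B5, B4–B6, B1–B7, B5–B8
Every bag has size at most 4, so the width is 4 − 1 = 3 and tw(G) ≤ 3. Conversely, {2, 3, 4, 8} is a clique of size 4, and the vertices of any clique must share a bag in every tree decomposition; so some bag has ≥ 4 vertices and tw(G) ≥ 3. Therefore the treewidth is 3.

3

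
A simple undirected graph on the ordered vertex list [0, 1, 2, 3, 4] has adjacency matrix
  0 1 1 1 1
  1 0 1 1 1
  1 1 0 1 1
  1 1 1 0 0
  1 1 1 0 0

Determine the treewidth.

A width-3 tree decomposition is:
Bags: B1 = {0, 1, 2, 4}  B2 = {0, 1, 2, 3}
Tree: B1–B2
Every bag has size at most 4, so the width is 4 − 1 = 3 and tw(G) ≤ 3. For the lower bound, the 4 vertices {0, 1, 2, 3} are pairwise adjacent, and any tree decomposition puts a clique entirely inside one bag — forcing width ≥ 3. Therefore the treewidth is 3.

3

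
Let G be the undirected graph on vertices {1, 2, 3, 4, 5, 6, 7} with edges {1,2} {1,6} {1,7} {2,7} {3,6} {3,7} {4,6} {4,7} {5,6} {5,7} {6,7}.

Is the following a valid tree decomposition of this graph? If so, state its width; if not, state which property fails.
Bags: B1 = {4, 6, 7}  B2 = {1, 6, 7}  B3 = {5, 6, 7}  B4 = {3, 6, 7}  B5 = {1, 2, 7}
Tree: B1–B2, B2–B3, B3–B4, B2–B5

Every vertex of G appears in some bag (union = {1, 2, 3, 4, 5, 6, 7}); every edge is covered by a bag; and for each vertex v the set of bags containing v is connected in the bag tree. The decomposition is therefore valid. The largest bag has 3 vertices, so the width is 2.

Yes; width 2.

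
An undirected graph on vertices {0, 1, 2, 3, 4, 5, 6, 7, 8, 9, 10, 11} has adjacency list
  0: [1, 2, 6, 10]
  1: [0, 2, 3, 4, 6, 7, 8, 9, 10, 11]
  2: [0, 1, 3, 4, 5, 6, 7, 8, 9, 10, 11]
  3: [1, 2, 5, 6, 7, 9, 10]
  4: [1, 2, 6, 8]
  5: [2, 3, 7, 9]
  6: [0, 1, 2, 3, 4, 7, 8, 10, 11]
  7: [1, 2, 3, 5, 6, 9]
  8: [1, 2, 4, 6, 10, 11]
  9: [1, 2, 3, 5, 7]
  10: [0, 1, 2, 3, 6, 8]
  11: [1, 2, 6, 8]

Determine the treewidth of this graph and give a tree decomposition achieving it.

Treewidth 4.
Bags: B1 = {1, 2, 3, 6, 7}  B2 = {1, 2, 3, 7, 9}  B3 = {1, 2, 3, 6, 10}  B4 = {1, 2, 6, 8, 10}  B5 = {1, 2, 4, 6, 8}  B6 = {0, 1, 2, 6, 10}  B7 = {1, 2, 6, 8, 11}  B8 = {2, 3, 5, 7, 9}
Tree: B1–B2, B1–B3, B3–B4, B4–B5, B4–B6, B5–B7, B2–B8

The largest bag has 5 vertices, giving width 4; this decomposition certifies tw(G) ≤ 4. For the lower bound, the 5 vertices {1, 2, 3, 7, 9} are pairwise adjacent, and any tree decomposition puts a clique entirely inside one bag — forcing width ≥ 4. Hence tw(G) = 4 exactly.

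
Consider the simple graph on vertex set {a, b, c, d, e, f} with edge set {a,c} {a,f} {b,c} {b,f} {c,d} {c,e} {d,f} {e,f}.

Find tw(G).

2

A width-2 tree decomposition is:
Bags: B1 = {c, e, f}  B2 = {a, c, f}  B3 = {b, c, f}  B4 = {c, d, f}
Tree: B1–B2, B2–B3, B3–B4
The largest bag has 3 vertices, giving width 2; this decomposition certifies tw(G) ≤ 2. The edges f–e–c–a–f form a cycle, so G is not a tree and its treewidth is at least 2. Combining the bounds, tw(G) = 2.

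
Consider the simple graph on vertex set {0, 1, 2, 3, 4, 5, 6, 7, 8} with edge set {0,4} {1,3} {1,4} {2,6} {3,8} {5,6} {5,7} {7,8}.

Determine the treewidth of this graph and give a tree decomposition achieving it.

Every bag has size at most 2, so the width is 2 − 1 = 1 and tw(G) ≤ 1. Since G has at least one edge (e.g. 2–6), it is not an edgeless graph, so tw(G) ≥ 1. Hence tw(G) = 1 exactly.

Treewidth 1.
Bags: B1 = {2, 6}  B2 = {5, 6}  B3 = {5, 7}  B4 = {7, 8}  B5 = {3, 8}  B6 = {1, 3}  B7 = {1, 4}  B8 = {0, 4}
Tree: B1–B2, B2–B3, B3–B4, B4–B5, B5–B6, B6–B7, B7–B8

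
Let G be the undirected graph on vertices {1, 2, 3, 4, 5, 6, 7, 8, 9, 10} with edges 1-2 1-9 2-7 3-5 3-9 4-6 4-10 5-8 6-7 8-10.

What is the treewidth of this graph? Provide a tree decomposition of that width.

Every bag has size at most 3, so the width is 3 − 1 = 2 and tw(G) ≤ 2. The edges 4–10–8–5–3–9–1–2–7–6–4 form a cycle, so G is not a tree and its treewidth is at least 2. The upper and lower bounds meet at 2, so that is the treewidth.

Treewidth 2.
One such decomposition:
Bags: B1 = {4, 8, 10}  B2 = {4, 5, 8}  B3 = {3, 4, 5}  B4 = {3, 4, 9}  B5 = {1, 4, 9}  B6 = {1, 2, 4}  B7 = {2, 4, 7}  B8 = {4, 6, 7}
Tree: B1–B2, B2–B3, B3–B4, B4–B5, B5–B6, B6–B7, B7–B8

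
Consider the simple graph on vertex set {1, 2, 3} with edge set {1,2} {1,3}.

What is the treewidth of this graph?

1

A width-1 tree decomposition is:
Bags: B1 = {1, 2}  B2 = {1, 3}
Tree: B1–B2
Every bag has size at most 2, so the width is 2 − 1 = 1 and tw(G) ≤ 1. Since G has at least one edge (e.g. 2–1), it is not an edgeless graph, so tw(G) ≥ 1. Combining the bounds, tw(G) = 1.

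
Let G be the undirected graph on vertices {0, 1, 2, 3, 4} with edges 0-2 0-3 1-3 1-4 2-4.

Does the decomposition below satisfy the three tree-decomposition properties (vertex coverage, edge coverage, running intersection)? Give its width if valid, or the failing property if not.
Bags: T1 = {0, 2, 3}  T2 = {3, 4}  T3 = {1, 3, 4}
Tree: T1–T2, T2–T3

A tree decomposition must satisfy three properties: every vertex lies in some bag; for every edge, both endpoints lie together in some bag; and for every vertex, the bags containing it form a connected subtree. Here edge (2,4) lies in no bag, so the decomposition is invalid.

No — edge (2,4) lies in no bag.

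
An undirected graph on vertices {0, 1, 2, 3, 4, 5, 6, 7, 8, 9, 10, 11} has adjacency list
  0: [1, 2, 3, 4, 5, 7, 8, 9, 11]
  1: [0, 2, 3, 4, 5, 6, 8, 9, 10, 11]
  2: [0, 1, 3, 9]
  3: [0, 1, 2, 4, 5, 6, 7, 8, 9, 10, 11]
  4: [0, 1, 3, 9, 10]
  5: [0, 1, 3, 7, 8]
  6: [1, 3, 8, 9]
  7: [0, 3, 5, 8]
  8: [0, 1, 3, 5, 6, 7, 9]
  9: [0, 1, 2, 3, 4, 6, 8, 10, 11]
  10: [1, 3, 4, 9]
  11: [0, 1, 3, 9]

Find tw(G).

A width-4 tree decomposition is:
Bags: B1 = {0, 1, 3, 4, 9}  B2 = {0, 1, 3, 8, 9}  B3 = {0, 1, 2, 3, 9}  B4 = {0, 1, 3, 5, 8}  B5 = {0, 1, 3, 9, 11}  B6 = {0, 3, 5, 7, 8}  B7 = {1, 3, 4, 9, 10}  B8 = {1, 3, 6, 8, 9}
Tree: B1–B2, B1–B3, B2–B4, B3–B5, B4–B6, B1–B7, B2–B8
Every bag has size at most 5, so the width is 5 − 1 = 4 and tw(G) ≤ 4. Conversely, {0, 1, 3, 8, 9} is a clique of size 5, and the vertices of any clique must share a bag in every tree decomposition; so some bag has ≥ 5 vertices and tw(G) ≥ 4. Combining the bounds, tw(G) = 4.

4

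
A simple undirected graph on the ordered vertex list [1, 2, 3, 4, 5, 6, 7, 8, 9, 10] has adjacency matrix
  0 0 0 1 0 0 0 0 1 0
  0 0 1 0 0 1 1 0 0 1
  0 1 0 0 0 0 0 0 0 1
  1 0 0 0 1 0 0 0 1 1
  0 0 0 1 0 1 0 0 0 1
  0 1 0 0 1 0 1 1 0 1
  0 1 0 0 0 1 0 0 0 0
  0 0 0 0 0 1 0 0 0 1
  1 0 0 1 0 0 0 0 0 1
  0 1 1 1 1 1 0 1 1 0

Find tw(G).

2

A width-2 tree decomposition is:
Bags: B1 = {4, 5, 10}  B2 = {5, 6, 10}  B3 = {2, 6, 10}  B4 = {6, 8, 10}  B5 = {2, 6, 7}  B6 = {2, 3, 10}  B7 = {4, 9, 10}  B8 = {1, 4, 9}
Tree: B1–B2, B2–B3, B3–B4, B3–B5, B3–B6, B1–B7, B7–B8
Each bag holds 3 vertices, so the decomposition has width 2, which upper-bounds the treewidth. Conversely, {1, 4, 9} is a clique of size 3, and the vertices of any clique must share a bag in every tree decomposition; so some bag has ≥ 3 vertices and tw(G) ≥ 2. Combining the bounds, tw(G) = 2.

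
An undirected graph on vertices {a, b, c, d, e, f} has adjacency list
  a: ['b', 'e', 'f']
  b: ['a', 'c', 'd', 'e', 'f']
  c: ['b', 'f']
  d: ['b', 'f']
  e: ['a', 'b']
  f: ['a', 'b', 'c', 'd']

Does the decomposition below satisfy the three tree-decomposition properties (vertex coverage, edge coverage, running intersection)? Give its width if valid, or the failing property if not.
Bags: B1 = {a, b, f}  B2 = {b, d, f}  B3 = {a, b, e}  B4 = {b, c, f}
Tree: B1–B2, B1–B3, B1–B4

Yes; width 2.

Vertex coverage: the bags together contain {a, b, c, d, e, f}, the full vertex set. Edge coverage: each edge of G has both endpoints in at least one bag. Running intersection: for every vertex, the bags containing it form a connected subtree. All three properties hold, so this is a valid tree decomposition of width max|bag| − 1 = 2, and hence tw(G) ≤ 2.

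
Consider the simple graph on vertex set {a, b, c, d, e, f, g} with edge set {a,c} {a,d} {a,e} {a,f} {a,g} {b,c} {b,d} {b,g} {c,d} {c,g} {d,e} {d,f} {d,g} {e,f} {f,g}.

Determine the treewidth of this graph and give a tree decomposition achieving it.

Treewidth 3.
One optimal decomposition is:
Bags: B1 = {a, d, e, f}  B2 = {a, d, f, g}  B3 = {a, c, d, g}  B4 = {b, c, d, g}
Tree: B1–B2, B2–B3, B3–B4

Each bag holds 4 vertices, so the decomposition has width 3, which upper-bounds the treewidth. For the lower bound, the 4 vertices {a, c, d, g} are pairwise adjacent, and any tree decomposition puts a clique entirely inside one bag — forcing width ≥ 3. Combining the bounds, tw(G) = 3.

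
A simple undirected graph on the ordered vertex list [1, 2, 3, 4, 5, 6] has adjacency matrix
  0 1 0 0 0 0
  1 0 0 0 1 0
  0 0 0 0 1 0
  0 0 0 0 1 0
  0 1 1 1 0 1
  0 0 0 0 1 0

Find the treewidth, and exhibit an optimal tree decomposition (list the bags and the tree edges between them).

Treewidth 1.
One optimal decomposition is:
Bags: B1 = {2, 5}  B2 = {1, 2}  B3 = {5, 6}  B4 = {4, 5}  B5 = {3, 5}
Tree: B1–B2, B1–B3, B1–B4, B4–B5

Each bag holds 2 vertices, so the decomposition has width 1, which upper-bounds the treewidth. Since G has at least one edge (e.g. 2–5), it is not an edgeless graph, so tw(G) ≥ 1. Hence tw(G) = 1 exactly.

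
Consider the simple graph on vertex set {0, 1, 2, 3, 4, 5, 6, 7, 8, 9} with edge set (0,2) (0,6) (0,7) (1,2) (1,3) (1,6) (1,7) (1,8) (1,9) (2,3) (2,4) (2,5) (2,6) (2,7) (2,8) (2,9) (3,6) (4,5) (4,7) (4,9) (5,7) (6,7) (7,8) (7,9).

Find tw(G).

3

A width-3 tree decomposition is:
Bags: B1 = {2, 4, 7, 9}  B2 = {1, 2, 7, 9}  B3 = {1, 2, 6, 7}  B4 = {1, 2, 7, 8}  B5 = {0, 2, 6, 7}  B6 = {1, 2, 3, 6}  B7 = {2, 4, 5, 7}
Tree: B1–B2, B2–B3, B3–B4, B3–B5, B3–B6, B1–B7
Every bag has size at most 4, so the width is 4 − 1 = 3 and tw(G) ≤ 3. On the other hand G contains the 4-clique {1, 2, 3, 6}. A clique must lie in a single bag of any decomposition, so no decomposition can have width below 3. Hence tw(G) = 3 exactly.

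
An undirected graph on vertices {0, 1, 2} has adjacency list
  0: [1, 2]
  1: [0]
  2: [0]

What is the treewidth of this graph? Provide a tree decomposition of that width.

Treewidth 1.
One such decomposition:
Bags: B1 = {0, 1}  B2 = {0, 2}
Tree: B1–B2

Each bag holds 2 vertices, so the decomposition has width 1, which upper-bounds the treewidth. Since G has at least one edge (e.g. 1–0), it is not an edgeless graph, so tw(G) ≥ 1. Combining the bounds, tw(G) = 1.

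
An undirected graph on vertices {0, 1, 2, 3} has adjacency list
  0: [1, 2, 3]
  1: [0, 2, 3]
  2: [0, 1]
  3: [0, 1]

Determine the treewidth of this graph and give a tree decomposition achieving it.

The largest bag has 3 vertices, giving width 2; this decomposition certifies tw(G) ≤ 2. On the other hand G contains the 3-clique {0, 1, 2}. A clique must lie in a single bag of any decomposition, so no decomposition can have width below 2. Combining the bounds, tw(G) = 2.

Treewidth 2.
One optimal decomposition is:
Bags: B1 = {0, 1, 3}  B2 = {0, 1, 2}
Tree: B1–B2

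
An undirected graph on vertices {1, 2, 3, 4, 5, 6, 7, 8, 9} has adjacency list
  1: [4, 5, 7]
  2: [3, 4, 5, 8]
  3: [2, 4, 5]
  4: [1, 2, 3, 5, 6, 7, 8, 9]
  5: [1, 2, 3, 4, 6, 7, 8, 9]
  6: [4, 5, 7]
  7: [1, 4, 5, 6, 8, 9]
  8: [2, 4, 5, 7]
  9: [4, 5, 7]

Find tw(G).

A width-3 tree decomposition is:
Bags: B1 = {4, 5, 7, 8}  B2 = {1, 4, 5, 7}  B3 = {4, 5, 6, 7}  B4 = {2, 4, 5, 8}  B5 = {2, 3, 4, 5}  B6 = {4, 5, 7, 9}
Tree: B1–B2, B1–B3, B1–B4, B4–B5, B1–B6
Each bag holds 4 vertices, so the decomposition has width 3, which upper-bounds the treewidth. For the lower bound, the 4 vertices {2, 4, 5, 8} are pairwise adjacent, and any tree decomposition puts a clique entirely inside one bag — forcing width ≥ 3. Hence tw(G) = 3 exactly.

3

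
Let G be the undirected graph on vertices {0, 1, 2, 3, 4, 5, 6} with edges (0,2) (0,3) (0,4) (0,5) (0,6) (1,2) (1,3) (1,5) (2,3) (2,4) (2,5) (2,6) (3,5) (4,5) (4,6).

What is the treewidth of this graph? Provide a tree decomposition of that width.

Treewidth 3.
One such decomposition:
Bags: B1 = {0, 2, 4, 5}  B2 = {0, 2, 3, 5}  B3 = {1, 2, 3, 5}  B4 = {0, 2, 4, 6}
Tree: B1–B2, B2–B3, B1–B4

Each bag holds 4 vertices, so the decomposition has width 3, which upper-bounds the treewidth. On the other hand G contains the 4-clique {0, 2, 3, 5}. A clique must lie in a single bag of any decomposition, so no decomposition can have width below 3. The upper and lower bounds meet at 3, so that is the treewidth.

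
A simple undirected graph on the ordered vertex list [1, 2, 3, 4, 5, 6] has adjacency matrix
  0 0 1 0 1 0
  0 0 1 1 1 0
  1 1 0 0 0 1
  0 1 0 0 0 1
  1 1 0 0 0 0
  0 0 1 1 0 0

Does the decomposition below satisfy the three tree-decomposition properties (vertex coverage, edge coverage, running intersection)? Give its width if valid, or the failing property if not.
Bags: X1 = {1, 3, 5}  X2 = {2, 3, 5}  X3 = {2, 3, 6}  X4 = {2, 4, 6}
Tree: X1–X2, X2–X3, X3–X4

Checking the three conditions: (i) the bags cover all of {1, 2, 3, 4, 5, 6}; (ii) for each edge, some bag contains both endpoints; (iii) the bags containing any fixed vertex form a subtree. All hold, so the decomposition is valid with width 3 − 1 = 2.

Yes; width 2.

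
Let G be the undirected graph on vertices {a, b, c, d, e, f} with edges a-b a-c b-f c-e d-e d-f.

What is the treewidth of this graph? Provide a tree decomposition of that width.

Treewidth 2.
One such decomposition:
Bags: B1 = {b, d, f}  B2 = {a, b, d}  B3 = {a, c, d}  B4 = {c, d, e}
Tree: B1–B2, B2–B3, B3–B4

Every bag has size at most 3, so the width is 3 − 1 = 2 and tw(G) ≤ 2. Since d–f–b–a–c–e–d is a cycle in G, G is not acyclic. Forests are exactly the graphs of treewidth ≤ 1, so tw(G) ≥ 2. Therefore the treewidth is 2.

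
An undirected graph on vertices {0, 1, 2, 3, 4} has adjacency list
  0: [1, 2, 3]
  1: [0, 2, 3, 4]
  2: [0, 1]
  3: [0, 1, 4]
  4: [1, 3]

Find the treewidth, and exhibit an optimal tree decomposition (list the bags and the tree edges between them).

Every bag has size at most 3, so the width is 3 − 1 = 2 and tw(G) ≤ 2. On the other hand G contains the 3-clique {0, 1, 2}. A clique must lie in a single bag of any decomposition, so no decomposition can have width below 2. Combining the bounds, tw(G) = 2.

Treewidth 2.
One such decomposition:
Bags: B1 = {0, 1, 2}  B2 = {0, 1, 3}  B3 = {1, 3, 4}
Tree: B1–B2, B2–B3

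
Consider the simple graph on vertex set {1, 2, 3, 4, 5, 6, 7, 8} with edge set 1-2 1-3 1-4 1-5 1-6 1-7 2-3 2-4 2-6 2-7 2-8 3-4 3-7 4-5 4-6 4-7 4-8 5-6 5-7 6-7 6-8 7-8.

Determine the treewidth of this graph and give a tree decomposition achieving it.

Each bag holds 5 vertices, so the decomposition has width 4, which upper-bounds the treewidth. For the lower bound, the 5 vertices {2, 4, 6, 7, 8} are pairwise adjacent, and any tree decomposition puts a clique entirely inside one bag — forcing width ≥ 4. The upper and lower bounds meet at 4, so that is the treewidth.

Treewidth 4.
Bags: B1 = {1, 2, 3, 4, 7}  B2 = {1, 2, 4, 6, 7}  B3 = {1, 4, 5, 6, 7}  B4 = {2, 4, 6, 7, 8}
Tree: B1–B2, B2–B3, B2–B4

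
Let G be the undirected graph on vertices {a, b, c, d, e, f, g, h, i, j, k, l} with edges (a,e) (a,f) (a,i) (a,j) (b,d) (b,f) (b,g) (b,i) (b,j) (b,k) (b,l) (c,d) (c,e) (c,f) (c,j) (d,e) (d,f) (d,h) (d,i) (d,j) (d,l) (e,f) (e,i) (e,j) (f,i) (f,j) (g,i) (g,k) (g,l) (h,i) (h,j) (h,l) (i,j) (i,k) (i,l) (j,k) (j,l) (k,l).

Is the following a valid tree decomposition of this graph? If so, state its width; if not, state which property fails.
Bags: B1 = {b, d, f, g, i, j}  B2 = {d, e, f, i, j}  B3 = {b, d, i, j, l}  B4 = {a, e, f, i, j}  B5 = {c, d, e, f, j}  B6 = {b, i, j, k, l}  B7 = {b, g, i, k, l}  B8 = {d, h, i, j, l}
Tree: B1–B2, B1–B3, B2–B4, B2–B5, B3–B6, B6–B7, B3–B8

A tree decomposition must satisfy three properties: every vertex lies in some bag; for every edge, both endpoints lie together in some bag; and for every vertex, the bags containing it form a connected subtree. Here bags containing vertex g are not connected in the tree, so the decomposition is invalid.

No — bags containing vertex g are not connected in the tree.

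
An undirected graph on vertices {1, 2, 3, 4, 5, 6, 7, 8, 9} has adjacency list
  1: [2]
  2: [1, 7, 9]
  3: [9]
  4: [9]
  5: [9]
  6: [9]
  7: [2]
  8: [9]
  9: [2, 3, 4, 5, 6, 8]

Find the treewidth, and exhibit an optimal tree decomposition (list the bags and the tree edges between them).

Every bag has size at most 2, so the width is 2 − 1 = 1 and tw(G) ≤ 1. Since G has at least one edge (e.g. 9–8), it is not an edgeless graph, so tw(G) ≥ 1. Combining the bounds, tw(G) = 1.

Treewidth 1.
Bags: B1 = {8, 9}  B2 = {5, 9}  B3 = {2, 9}  B4 = {4, 9}  B5 = {3, 9}  B6 = {6, 9}  B7 = {1, 2}  B8 = {2, 7}
Tree: B1–B2, B1–B3, B3–B4, B3–B5, B2–B6, B3–B7, B7–B8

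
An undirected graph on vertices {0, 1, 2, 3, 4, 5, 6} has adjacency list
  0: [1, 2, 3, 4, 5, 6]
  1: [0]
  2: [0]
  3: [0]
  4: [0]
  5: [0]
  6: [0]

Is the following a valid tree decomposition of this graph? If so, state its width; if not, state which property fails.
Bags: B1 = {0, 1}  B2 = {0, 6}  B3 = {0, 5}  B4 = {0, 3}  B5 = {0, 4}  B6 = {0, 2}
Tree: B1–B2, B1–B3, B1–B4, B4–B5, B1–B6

Yes; width 1.

Vertex coverage: the bags together contain {0, 1, 2, 3, 4, 5, 6}, the full vertex set. Edge coverage: each edge of G has both endpoints in at least one bag. Running intersection: for every vertex, the bags containing it form a connected subtree. All three properties hold, so this is a valid tree decomposition of width max|bag| − 1 = 1, and hence tw(G) ≤ 1.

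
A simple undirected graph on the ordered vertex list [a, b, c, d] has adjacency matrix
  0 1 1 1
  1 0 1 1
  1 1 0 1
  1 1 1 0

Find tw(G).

A width-3 tree decomposition is:
Bags: B1 = {a, b, c, d}
Tree: (single bag)
A single bag containing all 4 vertices is trivially a valid decomposition of width 3. On the other hand G contains the 4-clique {a, b, c, d}. A clique must lie in a single bag of any decomposition, so no decomposition can have width below 3. The upper and lower bounds meet at 3, so that is the treewidth.

3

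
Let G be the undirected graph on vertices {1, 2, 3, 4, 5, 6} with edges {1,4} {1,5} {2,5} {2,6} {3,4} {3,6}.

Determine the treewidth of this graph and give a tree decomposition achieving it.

Treewidth 2.
One optimal decomposition is:
Bags: B1 = {2, 5, 6}  B2 = {1, 5, 6}  B3 = {1, 4, 6}  B4 = {3, 4, 6}
Tree: B1–B2, B2–B3, B3–B4

Every bag has size at most 3, so the width is 3 − 1 = 2 and tw(G) ≤ 2. Since 6–2–5–1–4–3–6 is a cycle in G, G is not acyclic. Forests are exactly the graphs of treewidth ≤ 1, so tw(G) ≥ 2. The upper and lower bounds meet at 2, so that is the treewidth.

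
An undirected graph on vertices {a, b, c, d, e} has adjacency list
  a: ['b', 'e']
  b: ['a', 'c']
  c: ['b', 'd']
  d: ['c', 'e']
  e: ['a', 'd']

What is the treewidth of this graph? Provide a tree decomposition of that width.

The largest bag has 3 vertices, giving width 2; this decomposition certifies tw(G) ≤ 2. For the lower bound, G contains the cycle e–d–c–b–a–e, so G is not a forest; only forests have treewidth ≤ 1, hence tw(G) ≥ 2. Hence tw(G) = 2 exactly.

Treewidth 2.
One such decomposition:
Bags: B1 = {c, d, e}  B2 = {b, c, e}  B3 = {a, b, e}
Tree: B1–B2, B2–B3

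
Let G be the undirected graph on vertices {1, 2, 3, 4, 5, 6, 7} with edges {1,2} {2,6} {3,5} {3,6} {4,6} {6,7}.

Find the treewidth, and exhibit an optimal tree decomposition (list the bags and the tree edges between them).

Treewidth 1.
Bags: B1 = {2, 6}  B2 = {1, 2}  B3 = {3, 6}  B4 = {6, 7}  B5 = {4, 6}  B6 = {3, 5}
Tree: B1–B2, B1–B3, B1–B4, B1–B5, B3–B6

The largest bag has 2 vertices, giving width 1; this decomposition certifies tw(G) ≤ 1. Since G has at least one edge (e.g. 2–6), it is not an edgeless graph, so tw(G) ≥ 1. Combining the bounds, tw(G) = 1.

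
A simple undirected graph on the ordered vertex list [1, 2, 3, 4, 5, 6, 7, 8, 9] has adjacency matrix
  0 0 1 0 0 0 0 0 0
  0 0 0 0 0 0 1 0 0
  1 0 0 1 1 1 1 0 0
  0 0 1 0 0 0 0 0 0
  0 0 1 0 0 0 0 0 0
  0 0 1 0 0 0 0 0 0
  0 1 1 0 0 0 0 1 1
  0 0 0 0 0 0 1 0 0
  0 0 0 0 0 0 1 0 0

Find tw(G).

A width-1 tree decomposition is:
Bags: B1 = {7, 9}  B2 = {3, 7}  B3 = {3, 4}  B4 = {3, 6}  B5 = {2, 7}  B6 = {7, 8}  B7 = {3, 5}  B8 = {1, 3}
Tree: B1–B2, B2–B3, B3–B4, B2–B5, B1–B6, B3–B7, B3–B8
Every bag has size at most 2, so the width is 2 − 1 = 1 and tw(G) ≤ 1. G has an edge, so its treewidth is at least 1. Hence tw(G) = 1 exactly.

1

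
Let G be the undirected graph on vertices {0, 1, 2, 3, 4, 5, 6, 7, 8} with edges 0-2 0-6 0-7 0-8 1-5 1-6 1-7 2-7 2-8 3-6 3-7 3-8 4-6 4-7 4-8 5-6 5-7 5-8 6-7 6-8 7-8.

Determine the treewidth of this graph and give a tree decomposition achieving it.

The largest bag has 4 vertices, giving width 3; this decomposition certifies tw(G) ≤ 3. Conversely, {0, 2, 7, 8} is a clique of size 4, and the vertices of any clique must share a bag in every tree decomposition; so some bag has ≥ 4 vertices and tw(G) ≥ 3. Therefore the treewidth is 3.

Treewidth 3.
One optimal decomposition is:
Bags: B1 = {5, 6, 7, 8}  B2 = {3, 6, 7, 8}  B3 = {0, 6, 7, 8}  B4 = {0, 2, 7, 8}  B5 = {4, 6, 7, 8}  B6 = {1, 5, 6, 7}
Tree: B1–B2, B2–B3, B3–B4, B2–B5, B1–B6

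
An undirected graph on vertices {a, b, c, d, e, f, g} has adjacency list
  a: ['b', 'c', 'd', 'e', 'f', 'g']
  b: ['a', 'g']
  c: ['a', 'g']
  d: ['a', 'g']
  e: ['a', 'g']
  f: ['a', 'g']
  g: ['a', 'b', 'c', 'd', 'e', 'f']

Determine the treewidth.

A width-2 tree decomposition is:
Bags: B1 = {a, d, g}  B2 = {a, f, g}  B3 = {a, b, g}  B4 = {a, c, g}  B5 = {a, e, g}
Tree: B1–B2, B1–B3, B1–B4, B2–B5
The largest bag has 3 vertices, giving width 2; this decomposition certifies tw(G) ≤ 2. For the lower bound, the 3 vertices {a, d, g} are pairwise adjacent, and any tree decomposition puts a clique entirely inside one bag — forcing width ≥ 2. Therefore the treewidth is 2.

2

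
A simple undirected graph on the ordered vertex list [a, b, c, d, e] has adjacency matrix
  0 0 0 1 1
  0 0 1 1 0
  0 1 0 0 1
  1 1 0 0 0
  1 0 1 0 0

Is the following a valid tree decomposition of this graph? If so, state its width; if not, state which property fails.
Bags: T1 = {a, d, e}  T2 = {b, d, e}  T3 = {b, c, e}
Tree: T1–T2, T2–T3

Yes; width 2.

Checking the three conditions: (i) the bags cover all of {a, b, c, d, e}; (ii) for each edge, some bag contains both endpoints; (iii) the bags containing any fixed vertex form a subtree. All hold, so the decomposition is valid with width 3 − 1 = 2.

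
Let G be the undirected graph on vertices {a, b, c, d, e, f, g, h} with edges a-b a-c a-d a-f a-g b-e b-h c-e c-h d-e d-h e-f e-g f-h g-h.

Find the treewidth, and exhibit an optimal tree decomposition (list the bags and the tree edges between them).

The largest bag has 4 vertices, giving width 3; this decomposition certifies tw(G) ≤ 3. For the lower bound: the 4 vertex sets {c,e}, {a,g}, {h}, {f} are disjoint, each induces a connected subgraph, and every pair is joined by at least one edge of G. Contracting each set to a single vertex therefore yields K_{4} as a minor, and since treewidth is minor-monotone, tw(G) ≥ tw(K_{4}) = 3. Therefore the treewidth is 3.

Treewidth 3.
One such decomposition:
Bags: B1 = {a, c, e, h}  B2 = {a, e, g, h}  B3 = {a, e, f, h}  B4 = {a, d, e, h}  B5 = {a, b, e, h}
Tree: B1–B2, B2–B3, B3–B4, B4–B5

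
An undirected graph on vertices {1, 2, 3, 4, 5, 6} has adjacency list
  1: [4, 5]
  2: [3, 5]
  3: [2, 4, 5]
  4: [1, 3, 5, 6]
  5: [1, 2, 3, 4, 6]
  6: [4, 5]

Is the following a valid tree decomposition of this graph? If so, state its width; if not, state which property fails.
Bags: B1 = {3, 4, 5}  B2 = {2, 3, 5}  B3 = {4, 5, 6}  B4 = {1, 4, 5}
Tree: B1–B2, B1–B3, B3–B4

Vertex coverage: the bags together contain {1, 2, 3, 4, 5, 6}, the full vertex set. Edge coverage: each edge of G has both endpoints in at least one bag. Running intersection: for every vertex, the bags containing it form a connected subtree. All three properties hold, so this is a valid tree decomposition of width max|bag| − 1 = 2, and hence tw(G) ≤ 2.

Yes; width 2.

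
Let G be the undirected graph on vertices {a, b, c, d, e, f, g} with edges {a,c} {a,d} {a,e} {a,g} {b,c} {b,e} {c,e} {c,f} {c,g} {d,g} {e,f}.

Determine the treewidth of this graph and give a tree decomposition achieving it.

The largest bag has 3 vertices, giving width 2; this decomposition certifies tw(G) ≤ 2. Conversely, {a, d, g} is a clique of size 3, and the vertices of any clique must share a bag in every tree decomposition; so some bag has ≥ 3 vertices and tw(G) ≥ 2. Hence tw(G) = 2 exactly.

Treewidth 2.
One such decomposition:
Bags: B1 = {c, e, f}  B2 = {b, c, e}  B3 = {a, c, e}  B4 = {a, c, g}  B5 = {a, d, g}
Tree: B1–B2, B1–B3, B3–B4, B4–B5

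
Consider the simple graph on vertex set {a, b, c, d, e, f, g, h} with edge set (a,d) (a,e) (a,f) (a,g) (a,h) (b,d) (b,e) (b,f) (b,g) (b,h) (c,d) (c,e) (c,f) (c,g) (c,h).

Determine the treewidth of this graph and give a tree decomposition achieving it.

Treewidth 3.
Bags: B1 = {a, b, c, f}  B2 = {a, b, c, e}  B3 = {a, b, c, h}  B4 = {a, b, c, g}  B5 = {a, b, c, d}
Tree: B1–B2, B2–B3, B3–B4, B4–B5

Every bag has size at most 4, so the width is 4 − 1 = 3 and tw(G) ≤ 3. For the lower bound: the 4 vertex sets {a,f}, {b,e}, {c}, {h} are disjoint, each induces a connected subgraph, and every pair is joined by at least one edge of G. Contracting each set to a single vertex therefore yields K_{4} as a minor, and since treewidth is minor-monotone, tw(G) ≥ tw(K_{4}) = 3. The upper and lower bounds meet at 3, so that is the treewidth.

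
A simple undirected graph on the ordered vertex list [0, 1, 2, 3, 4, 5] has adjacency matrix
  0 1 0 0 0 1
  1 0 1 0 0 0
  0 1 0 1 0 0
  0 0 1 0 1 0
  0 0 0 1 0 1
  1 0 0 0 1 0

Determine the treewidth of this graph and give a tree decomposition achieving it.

Each bag holds 3 vertices, so the decomposition has width 2, which upper-bounds the treewidth. The edges 1–0–5–4–3–2–1 form a cycle, so G is not a tree and its treewidth is at least 2. Combining the bounds, tw(G) = 2.

Treewidth 2.
One optimal decomposition is:
Bags: B1 = {0, 1, 5}  B2 = {1, 4, 5}  B3 = {1, 3, 4}  B4 = {1, 2, 3}
Tree: B1–B2, B2–B3, B3–B4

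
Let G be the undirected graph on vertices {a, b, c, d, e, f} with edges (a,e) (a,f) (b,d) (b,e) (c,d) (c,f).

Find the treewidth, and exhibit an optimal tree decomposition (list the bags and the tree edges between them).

Each bag holds 3 vertices, so the decomposition has width 2, which upper-bounds the treewidth. Since f–c–d–b–e–a–f is a cycle in G, G is not acyclic. Forests are exactly the graphs of treewidth ≤ 1, so tw(G) ≥ 2. The upper and lower bounds meet at 2, so that is the treewidth.

Treewidth 2.
One optimal decomposition is:
Bags: B1 = {c, d, f}  B2 = {b, d, f}  B3 = {b, e, f}  B4 = {a, e, f}
Tree: B1–B2, B2–B3, B3–B4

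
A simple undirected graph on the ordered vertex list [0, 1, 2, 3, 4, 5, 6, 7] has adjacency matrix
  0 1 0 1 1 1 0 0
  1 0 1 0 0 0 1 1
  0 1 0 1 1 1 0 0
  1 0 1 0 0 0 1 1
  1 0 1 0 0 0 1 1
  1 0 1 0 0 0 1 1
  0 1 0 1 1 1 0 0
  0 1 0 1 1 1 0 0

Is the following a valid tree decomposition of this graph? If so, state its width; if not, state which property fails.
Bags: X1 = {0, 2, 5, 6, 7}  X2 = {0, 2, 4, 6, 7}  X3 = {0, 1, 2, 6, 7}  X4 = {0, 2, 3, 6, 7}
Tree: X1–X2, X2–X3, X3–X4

Yes; width 4.

Checking the three conditions: (i) the bags cover all of {0, 1, 2, 3, 4, 5, 6, 7}; (ii) for each edge, some bag contains both endpoints; (iii) the bags containing any fixed vertex form a subtree. All hold, so the decomposition is valid with width 5 − 1 = 4.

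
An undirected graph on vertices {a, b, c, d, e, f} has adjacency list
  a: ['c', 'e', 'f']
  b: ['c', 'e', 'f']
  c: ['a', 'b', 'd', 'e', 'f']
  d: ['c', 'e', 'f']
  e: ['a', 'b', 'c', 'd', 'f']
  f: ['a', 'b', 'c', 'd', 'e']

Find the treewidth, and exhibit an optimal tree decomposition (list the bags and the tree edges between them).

The largest bag has 4 vertices, giving width 3; this decomposition certifies tw(G) ≤ 3. Conversely, {c, d, e, f} is a clique of size 4, and the vertices of any clique must share a bag in every tree decomposition; so some bag has ≥ 4 vertices and tw(G) ≥ 3. Combining the bounds, tw(G) = 3.

Treewidth 3.
Bags: B1 = {a, c, e, f}  B2 = {b, c, e, f}  B3 = {c, d, e, f}
Tree: B1–B2, B2–B3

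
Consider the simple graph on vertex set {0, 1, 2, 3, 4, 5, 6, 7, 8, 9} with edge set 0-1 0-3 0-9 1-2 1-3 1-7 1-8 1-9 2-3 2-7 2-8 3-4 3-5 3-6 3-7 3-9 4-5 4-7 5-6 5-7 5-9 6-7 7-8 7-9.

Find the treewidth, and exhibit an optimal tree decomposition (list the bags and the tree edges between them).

Treewidth 3.
One optimal decomposition is:
Bags: B1 = {0, 1, 3, 9}  B2 = {1, 3, 7, 9}  B3 = {3, 5, 7, 9}  B4 = {3, 4, 5, 7}  B5 = {3, 5, 6, 7}  B6 = {1, 2, 3, 7}  B7 = {1, 2, 7, 8}
Tree: B1–B2, B2–B3, B3–B4, B3–B5, B2–B6, B6–B7

Every bag has size at most 4, so the width is 4 − 1 = 3 and tw(G) ≤ 3. On the other hand G contains the 4-clique {1, 2, 7, 8}. A clique must lie in a single bag of any decomposition, so no decomposition can have width below 3. Combining the bounds, tw(G) = 3.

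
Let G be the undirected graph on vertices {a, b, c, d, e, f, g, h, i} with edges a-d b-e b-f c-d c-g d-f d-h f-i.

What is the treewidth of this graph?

1

A width-1 tree decomposition is:
Bags: B1 = {d, f}  B2 = {b, f}  B3 = {f, i}  B4 = {a, d}  B5 = {c, d}  B6 = {c, g}  B7 = {b, e}  B8 = {d, h}
Tree: B1–B2, B2–B3, B1–B4, B1–B5, B5–B6, B2–B7, B4–B8
Every bag has size at most 2, so the width is 2 − 1 = 1 and tw(G) ≤ 1. Any graph with an edge has treewidth ≥ 1, and G has the edge d–f. Therefore the treewidth is 1.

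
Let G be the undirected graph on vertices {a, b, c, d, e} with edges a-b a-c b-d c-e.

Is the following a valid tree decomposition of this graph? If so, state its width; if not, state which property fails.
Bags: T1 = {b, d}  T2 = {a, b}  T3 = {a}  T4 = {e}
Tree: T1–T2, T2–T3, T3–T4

A tree decomposition must satisfy three properties: every vertex lies in some bag; for every edge, both endpoints lie together in some bag; and for every vertex, the bags containing it form a connected subtree. Here vertex c appears in no bag, so the decomposition is invalid.

No — vertex c appears in no bag.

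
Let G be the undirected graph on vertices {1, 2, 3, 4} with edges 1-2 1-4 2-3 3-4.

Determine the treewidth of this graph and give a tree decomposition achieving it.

Treewidth 2.
One optimal decomposition is:
Bags: B1 = {1, 2, 4}  B2 = {2, 3, 4}
Tree: B1–B2

The largest bag has 3 vertices, giving width 2; this decomposition certifies tw(G) ≤ 2. The edges 2–1–4–3–2 form a cycle, so G is not a tree and its treewidth is at least 2. Hence tw(G) = 2 exactly.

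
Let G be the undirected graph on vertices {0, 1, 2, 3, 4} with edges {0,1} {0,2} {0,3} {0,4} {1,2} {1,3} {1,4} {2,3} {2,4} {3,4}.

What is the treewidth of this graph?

A width-4 tree decomposition is:
Bags: B1 = {0, 1, 2, 3, 4}
Tree: (single bag)
A single bag containing all 5 vertices is trivially a valid decomposition of width 4. For the lower bound, the 5 vertices {0, 1, 2, 3, 4} are pairwise adjacent, and any tree decomposition puts a clique entirely inside one bag — forcing width ≥ 4. Combining the bounds, tw(G) = 4.

4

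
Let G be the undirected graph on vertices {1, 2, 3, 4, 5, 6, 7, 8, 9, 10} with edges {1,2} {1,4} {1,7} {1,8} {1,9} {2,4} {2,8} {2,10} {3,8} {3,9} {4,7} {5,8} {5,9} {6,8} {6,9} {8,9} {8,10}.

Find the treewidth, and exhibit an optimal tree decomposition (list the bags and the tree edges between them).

Every bag has size at most 3, so the width is 3 − 1 = 2 and tw(G) ≤ 2. For the lower bound, the 3 vertices {1, 8, 9} are pairwise adjacent, and any tree decomposition puts a clique entirely inside one bag — forcing width ≥ 2. Therefore the treewidth is 2.

Treewidth 2.
One optimal decomposition is:
Bags: B1 = {1, 8, 9}  B2 = {1, 2, 8}  B3 = {1, 2, 4}  B4 = {6, 8, 9}  B5 = {3, 8, 9}  B6 = {1, 4, 7}  B7 = {5, 8, 9}  B8 = {2, 8, 10}
Tree: B1–B2, B2–B3, B1–B4, B1–B5, B3–B6, B1–B7, B2–B8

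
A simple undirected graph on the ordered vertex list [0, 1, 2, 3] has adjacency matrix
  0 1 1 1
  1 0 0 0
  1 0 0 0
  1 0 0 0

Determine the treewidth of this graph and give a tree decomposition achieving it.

Treewidth 1.
Bags: B1 = {0, 2}  B2 = {0, 1}  B3 = {0, 3}
Tree: B1–B2, B1–B3

Each bag holds 2 vertices, so the decomposition has width 1, which upper-bounds the treewidth. Since G has at least one edge (e.g. 2–0), it is not an edgeless graph, so tw(G) ≥ 1. The upper and lower bounds meet at 1, so that is the treewidth.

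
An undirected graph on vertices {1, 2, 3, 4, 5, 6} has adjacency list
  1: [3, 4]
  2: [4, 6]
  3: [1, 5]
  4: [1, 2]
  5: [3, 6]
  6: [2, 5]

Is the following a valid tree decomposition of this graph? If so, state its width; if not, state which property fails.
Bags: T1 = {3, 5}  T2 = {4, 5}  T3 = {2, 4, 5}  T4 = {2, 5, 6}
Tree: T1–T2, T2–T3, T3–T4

A tree decomposition must satisfy three properties: every vertex lies in some bag; for every edge, both endpoints lie together in some bag; and for every vertex, the bags containing it form a connected subtree. Here vertex 1 appears in no bag, so the decomposition is invalid.

No — vertex 1 appears in no bag.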